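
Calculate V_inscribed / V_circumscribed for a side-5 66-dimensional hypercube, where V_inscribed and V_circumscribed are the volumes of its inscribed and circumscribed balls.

The radii are 5/2 and 5√66/2, so the volume ratio is (1/√66)^66 = 66^{-66/2} ≈ 9.01675e-61.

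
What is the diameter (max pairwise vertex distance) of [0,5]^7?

||(5,5,...,5)|| = √(7)·5 ≈ 13.2288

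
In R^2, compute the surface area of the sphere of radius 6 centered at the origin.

|∂B_2(6)| = 2πr = 2π·6 ≈ 37.6991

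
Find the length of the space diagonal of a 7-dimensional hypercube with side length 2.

||(2,2,...,2)|| = √(7)·2 ≈ 5.2915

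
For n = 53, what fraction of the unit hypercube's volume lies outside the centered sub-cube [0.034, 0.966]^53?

Shell fraction = 1 - (1-0.068)^53 ≈ 0.976064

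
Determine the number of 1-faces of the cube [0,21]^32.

An n-cube has C(n,k)·2^(n-k) k-faces. Here C(32,1)·2^31 = 32·2147483648 = 68719476736.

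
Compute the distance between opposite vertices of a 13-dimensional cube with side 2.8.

Diagonal = √13 · 2.8 ≈ 10.0955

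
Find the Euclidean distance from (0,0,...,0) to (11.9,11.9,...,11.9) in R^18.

The space diagonal of an n-cube of side s is s√n. Here 11.9·√18 ≈ 50.4874.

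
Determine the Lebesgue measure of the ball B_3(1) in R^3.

V = 4·π/3 ≈ 4.18879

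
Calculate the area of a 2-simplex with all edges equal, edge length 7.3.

Area = (√3/4) · 7.3² = 23.0752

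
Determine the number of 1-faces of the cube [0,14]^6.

Number of 1-faces = C(6,1) · 2^(6-1) = 6 · 32 = 192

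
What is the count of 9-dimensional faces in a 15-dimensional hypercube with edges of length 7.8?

An n-cube has C(n,k)·2^(n-k) k-faces. Here C(15,9)·2^6 = 5005·64 = 320320.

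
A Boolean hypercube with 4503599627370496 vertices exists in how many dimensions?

Since 2^n = 4503599627370496, we have n = 52.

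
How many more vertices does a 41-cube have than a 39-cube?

The 41-cube has 2^41 = 2199023255552 vertices. The 39-cube has 2^39 = 549755813888 vertices. Difference: 2199023255552 - 549755813888 = 1649267441664.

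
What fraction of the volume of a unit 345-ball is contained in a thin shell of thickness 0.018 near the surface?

1 - (1-0.018)^345 ≈ 0.998101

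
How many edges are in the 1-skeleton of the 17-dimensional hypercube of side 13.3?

Each of the 2^17 = 131072 vertices has degree 17; total edges = 17·2^17/2 = 1114112.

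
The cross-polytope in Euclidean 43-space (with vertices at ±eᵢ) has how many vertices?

Number of vertices = 2n = 86.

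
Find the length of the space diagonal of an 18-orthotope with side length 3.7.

The space diagonal of an n-cube of side s is s√n. Here 3.7·√18 ≈ 15.6978.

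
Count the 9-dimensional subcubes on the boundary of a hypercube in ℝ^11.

Choose 9 of 11 axes to span the face (C(11,9) = 55 ways), then fix each of the remaining 2 coordinates at one of its two extreme values (2^2 = 4 ways): 55·4 = 220.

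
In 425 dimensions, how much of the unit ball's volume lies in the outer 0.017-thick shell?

Shell fraction = 1 - (1-0.017)^425 ≈ 0.999316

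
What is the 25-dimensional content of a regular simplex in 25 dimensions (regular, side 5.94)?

Volume = 5.94^25 · √(26/2^25) / 25! ≈ 1.25495e-09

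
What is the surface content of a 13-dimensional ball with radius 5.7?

S = n·V_n(r)/r = 13·V_13(5.7)/5.7 (volume-to-surface relation), giving 1.39246e+10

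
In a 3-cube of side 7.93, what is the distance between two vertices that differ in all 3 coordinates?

d = √(7.93² + 7.93² + ... + 7.93²) [3 terms] = √(3·7.93²) = 7.93√3 ≈ 13.7352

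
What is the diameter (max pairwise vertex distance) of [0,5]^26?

d = √(5² + 5² + ... + 5²) [26 terms] = √(26·5²) = 5√26 ≈ 25.4951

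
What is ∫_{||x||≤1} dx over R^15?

The n-ball volume is π^(n/2)·r^n/Γ(n/2+1). With n=15, r=1: V = 256·π^7/2027025 ≈ 0.381443.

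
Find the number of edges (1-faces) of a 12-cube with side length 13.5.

Number of 1-faces = C(12,1) · 2^(12-1) = 12 · 2048 = 24576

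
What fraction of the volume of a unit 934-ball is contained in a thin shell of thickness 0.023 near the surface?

1 - (1-0.023)^934 ≈ 1 - 3.644e-10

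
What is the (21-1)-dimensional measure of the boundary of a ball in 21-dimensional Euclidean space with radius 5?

|∂B_21(5)| = 7812500000000000·π^10/26189163 ≈ 2.79362e+13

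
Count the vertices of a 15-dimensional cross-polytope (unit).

An n-cross-polytope has 2n vertices; here n = 15, giving 30.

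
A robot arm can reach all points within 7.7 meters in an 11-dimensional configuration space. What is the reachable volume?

Volume = π^{11/2}·(7.7)^11/Γ(13/2) ≈ 1.06293e+10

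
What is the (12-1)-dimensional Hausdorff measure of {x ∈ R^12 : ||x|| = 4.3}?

S_12(4.3) = 2·π^(12/2)·(4.3)^11 / Γ(12/2) ≈ 1.48902e+08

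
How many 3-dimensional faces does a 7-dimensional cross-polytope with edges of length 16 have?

Each 3-face is the convex hull of 4 vertices, one chosen as ±e_i from each of 4 distinct axes: 2^4·C(7,4) = 560.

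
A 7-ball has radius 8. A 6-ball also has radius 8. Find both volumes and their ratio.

V_7(8) ≈ 9.90855e+06. V_6(8) ≈ 1.35468e+06. Ratio V_7/V_6 ≈ 7.314.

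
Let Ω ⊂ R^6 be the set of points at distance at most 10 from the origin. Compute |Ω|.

Volume = π^{6/2}·(10)^6/Γ(4) = 500000·π^3/3 ≈ 5.16771e+06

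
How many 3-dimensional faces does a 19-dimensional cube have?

Number of 3-faces = C(19,3) · 2^(19-3) = 969 · 65536 = 63504384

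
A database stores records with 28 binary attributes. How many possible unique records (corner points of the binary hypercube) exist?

Each vertex is a binary string of length 28, so there are 2^28 = 268435456.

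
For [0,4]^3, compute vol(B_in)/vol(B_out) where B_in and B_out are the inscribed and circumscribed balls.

V_in / V_out = (r_in/r_out)^3 = (1/√3)^3 = 3^(-3/2) ≈ 0.19245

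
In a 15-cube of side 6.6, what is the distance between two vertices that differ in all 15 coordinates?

d = √(6.6² + 6.6² + ... + 6.6²) [15 terms] = √(15·6.6²) = 6.6√15 ≈ 25.5617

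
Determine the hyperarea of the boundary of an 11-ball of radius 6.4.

S_11(6.4) = 2·π^(11/2)·(6.4)^10 / Γ(11/2) ≈ 2.38945e+09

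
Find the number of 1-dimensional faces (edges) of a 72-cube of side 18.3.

Number of 1-faces = C(72,1)·2^(72-1) = 72·2361183241434822606848 = 170005193383307227693056.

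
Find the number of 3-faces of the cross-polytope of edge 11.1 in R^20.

Number of 3-faces = 2^(3+1) · C(20,3+1) = 16 · 4845 = 77520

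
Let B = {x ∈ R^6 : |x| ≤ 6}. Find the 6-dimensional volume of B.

The n-ball volume is π^(n/2)·r^n/Γ(n/2+1). With n=6, r=6: V = 7776·π^3 ≈ 241105.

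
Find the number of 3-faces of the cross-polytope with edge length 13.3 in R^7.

Number of 3-faces = 2^(3+1) · C(7,3+1) = 16 · 35 = 560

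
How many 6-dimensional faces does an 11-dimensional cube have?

f_6(11-cube) = (11 choose 6) · 2^5 = 14784.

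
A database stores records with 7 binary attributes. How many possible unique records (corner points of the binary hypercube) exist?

The 7-cube has 2^7 = 128 vertices.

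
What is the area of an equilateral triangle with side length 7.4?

Area = (√3/4) · 7.4² = 23.7118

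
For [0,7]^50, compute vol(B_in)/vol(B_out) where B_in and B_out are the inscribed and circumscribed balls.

V_in / V_out = (r_in/r_out)^50 = (1/√50)^50 = 50^(-50/2) ≈ 3.35544e-43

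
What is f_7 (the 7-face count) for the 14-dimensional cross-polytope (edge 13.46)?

f_7(14-orthoplex) = 2^8 · (14 choose 8) = 768768.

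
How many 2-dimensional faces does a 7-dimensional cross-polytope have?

Each 2-face is the convex hull of 3 vertices, one chosen as ±e_i from each of 3 distinct axes: 2^3·C(7,3) = 280.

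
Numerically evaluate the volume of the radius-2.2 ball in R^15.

V_15(2.2) = π^(15/2) · (2.2)^15 / Γ(15/2 + 1) ≈ 52212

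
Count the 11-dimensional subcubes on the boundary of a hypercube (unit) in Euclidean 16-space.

Choose 11 of 16 axes to span the face (C(16,11) = 4368 ways), then fix each of the remaining 5 coordinates at one of its two extreme values (2^5 = 32 ways): 4368·32 = 139776.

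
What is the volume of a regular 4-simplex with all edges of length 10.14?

V_4 = √(5) · 10.14^4 / (4! · 2^(4/2)) ≈ 246.244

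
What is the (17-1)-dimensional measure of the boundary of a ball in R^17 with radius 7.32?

The surface area of an n-ball is 2π^(n/2) r^(n-1) / Γ(n/2). For n=17, r=7.32: 1.6285e+14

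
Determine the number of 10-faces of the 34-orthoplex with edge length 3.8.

Each 10-face is the convex hull of 11 vertices, one chosen as ±e_i from each of 11 distinct axes: 2^11·C(34,11) = 585928212480.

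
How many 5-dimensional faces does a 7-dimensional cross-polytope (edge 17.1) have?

An n-cross-polytope has 2^(k+1)·C(n,k+1) k-faces. Here 2^6·C(7,6) = 64·7 = 448.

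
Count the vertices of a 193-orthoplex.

The vertices are ±e_1, ..., ±e_193, so there are 2·193 = 386.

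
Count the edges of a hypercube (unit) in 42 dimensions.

An n-cube has n·2^(n-1) edges. With n = 42: 42·2199023255552 = 92358976733184.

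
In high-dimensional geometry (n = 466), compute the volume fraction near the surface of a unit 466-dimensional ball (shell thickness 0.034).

1 - (1-0.034)^466 ≈ 0.9999999002 ≈ 99.999990%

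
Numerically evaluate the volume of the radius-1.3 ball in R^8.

Volume = π^{8/2}·(1.3)^8/Γ(5) ≈ 33.1082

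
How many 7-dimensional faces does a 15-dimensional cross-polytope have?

f_7(15-orthoplex) = 2^8 · (15 choose 8) = 1647360.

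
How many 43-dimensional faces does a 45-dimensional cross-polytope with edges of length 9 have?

An n-cross-polytope has 2^(k+1)·C(n,k+1) k-faces. Here 2^44·C(45,44) = 17592186044416·45 = 791648371998720.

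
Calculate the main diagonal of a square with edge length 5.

Diagonal = √2 · 5 ≈ 7.07107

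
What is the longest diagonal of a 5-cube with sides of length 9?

Diagonal = √5 · 9 ≈ 20.1246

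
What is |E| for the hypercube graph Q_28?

An n-cube has n·2^(n-1) edges. With n = 28: 28·134217728 = 3758096384.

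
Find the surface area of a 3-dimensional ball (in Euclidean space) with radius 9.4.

S_3(9.4) = 2·π^(3/2)·(9.4)^2 / Γ(3/2) = 4πr² = 4π·(9.4)² ≈ 1110.36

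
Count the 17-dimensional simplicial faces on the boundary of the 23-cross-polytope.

Each 17-face is the convex hull of 18 vertices, one chosen as ±e_i from each of 18 distinct axes: 2^18·C(23,18) = 8820883456.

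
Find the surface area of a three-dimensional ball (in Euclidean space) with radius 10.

S = n·V_n(r)/r = 3·V_3(10)/10 (volume-to-surface relation), giving 4πr² = 4π·(10)² ≈ 1256.64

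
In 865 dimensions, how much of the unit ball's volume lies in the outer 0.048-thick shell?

V(inner)/V(outer) = ((1-0.048)/1)^865 ≈ 3.319e-19, so the shell fraction is 1 - 3.319e-19.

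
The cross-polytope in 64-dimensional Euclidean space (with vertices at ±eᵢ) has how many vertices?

An n-cross-polytope has 2n vertices; here n = 64, giving 128.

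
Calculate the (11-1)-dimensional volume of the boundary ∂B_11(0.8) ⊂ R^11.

S_11(0.8) = 2·π^(11/2)·(0.8)^10 / Γ(11/2) ≈ 2.22535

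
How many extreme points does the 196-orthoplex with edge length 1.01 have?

The 196-dimensional cross-polytope has 2n = 2·196 = 392 vertices.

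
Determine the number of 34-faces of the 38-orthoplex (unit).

Each 34-face is the convex hull of 35 vertices, one chosen as ±e_i from each of 35 distinct axes: 2^35·C(38,35) = 289858752872448.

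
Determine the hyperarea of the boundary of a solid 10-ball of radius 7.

S = n·V_n(r)/r = 10·V_10(7)/7 (volume-to-surface relation), giving 40353607·π^5/12 ≈ 1.02908e+09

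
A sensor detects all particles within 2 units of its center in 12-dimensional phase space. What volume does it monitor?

V_12(2) = π^(12/2) · (2)^12 / Γ(12/2 + 1) = 256·π^6/45 ≈ 5469.24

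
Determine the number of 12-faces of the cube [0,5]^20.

Choose 12 of 20 axes to span the face (C(20,12) = 125970 ways), then fix each of the remaining 8 coordinates at one of its two extreme values (2^8 = 256 ways): 125970·256 = 32248320.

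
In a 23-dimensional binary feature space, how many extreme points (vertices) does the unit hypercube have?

An n-cube has 2^n vertices; for n = 23 that is 2^23 = 8388608.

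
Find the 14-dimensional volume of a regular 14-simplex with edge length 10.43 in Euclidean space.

For a regular n-simplex with edge a, V = (a^n / n!)·√((n+1)/2^n). With a=10.43, n=14: V ≈ 62.576.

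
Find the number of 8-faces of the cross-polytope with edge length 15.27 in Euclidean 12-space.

f_8(12-orthoplex) = 2^9 · (12 choose 9) = 112640.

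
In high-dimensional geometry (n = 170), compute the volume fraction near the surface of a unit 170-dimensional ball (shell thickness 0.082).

1 - (1-0.082)^170 ≈ 0.9999995178 ≈ 99.999952%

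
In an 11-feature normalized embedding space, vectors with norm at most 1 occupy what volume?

Volume = π^{11/2}·(1)^11/Γ(13/2) = 64·π^5/10395 ≈ 1.8841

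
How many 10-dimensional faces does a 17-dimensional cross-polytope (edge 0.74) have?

Each 10-face is the convex hull of 11 vertices, one chosen as ±e_i from each of 11 distinct axes: 2^11·C(17,11) = 25346048.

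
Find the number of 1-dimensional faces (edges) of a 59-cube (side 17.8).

An n-cube has n·2^(n-1) edges. With n = 59: 59·288230376151711744 = 17005592192950992896.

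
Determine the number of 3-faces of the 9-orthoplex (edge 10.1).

Each 3-face is the convex hull of 4 vertices, one chosen as ±e_i from each of 4 distinct axes: 2^4·C(9,4) = 2016.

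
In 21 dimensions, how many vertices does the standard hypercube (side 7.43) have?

An n-cube has 2^n vertices; for n = 21 that is 2^21 = 2097152.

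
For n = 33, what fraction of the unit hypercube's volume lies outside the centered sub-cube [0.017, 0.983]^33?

The inner cube has side 1-2·0.017 = 0.966 and volume (0.966)^33 ≈ 0.3193, so the shell holds 0.680666 of the volume.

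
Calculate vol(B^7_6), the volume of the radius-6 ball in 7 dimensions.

V = 1492992·π^3/35 ≈ 1.32263e+06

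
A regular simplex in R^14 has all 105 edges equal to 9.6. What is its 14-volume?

V_14 = √(15) · 9.6^14 / (14! · 2^(14/2)) ≈ 19.5986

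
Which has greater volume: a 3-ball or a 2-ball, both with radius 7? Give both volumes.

V_3(7) ≈ 1436.76. V_2(7) ≈ 153.938. The 3-ball is larger.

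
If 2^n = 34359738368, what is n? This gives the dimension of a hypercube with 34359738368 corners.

Since 2^n = 34359738368, we have n = 35.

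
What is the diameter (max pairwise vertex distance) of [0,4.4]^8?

||(4.4,4.4,...,4.4)|| = √(8)·4.4 ≈ 12.4451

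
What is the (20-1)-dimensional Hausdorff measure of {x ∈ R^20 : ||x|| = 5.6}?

S_20(5.6) = 2·π^(20/2)·(5.6)^19 / Γ(20/2) ≈ 8.47887e+13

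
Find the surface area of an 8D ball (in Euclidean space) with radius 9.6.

S = n·V_n(r)/r = 8·V_8(9.6)/9.6 (volume-to-surface relation), giving 2.43993e+08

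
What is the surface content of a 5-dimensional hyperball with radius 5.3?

S_5(5.3) = 2·π^(5/2)·(5.3)^4 / Γ(5/2) ≈ 20766.9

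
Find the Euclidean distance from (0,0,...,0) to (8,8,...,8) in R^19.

Diagonal = √19 · 8 ≈ 34.8712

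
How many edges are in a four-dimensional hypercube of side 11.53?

An n-cube has C(n,k)·2^(n-k) k-faces. Here C(4,1)·2^3 = 4·8 = 32.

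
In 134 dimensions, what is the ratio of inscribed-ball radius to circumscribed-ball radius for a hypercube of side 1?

Ratio = (s/2)/(s√134/2) = 134^(-1/2) ≈ 0.0863868.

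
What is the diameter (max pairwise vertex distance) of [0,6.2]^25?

Diagonal = √25 · 6.2 = 31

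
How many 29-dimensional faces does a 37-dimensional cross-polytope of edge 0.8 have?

Each 29-face is the convex hull of 30 vertices, one chosen as ±e_i from each of 30 distinct axes: 2^30·C(37,30) = 11054678884220928.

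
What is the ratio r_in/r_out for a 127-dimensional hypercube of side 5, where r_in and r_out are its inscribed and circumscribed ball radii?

For an n-cube of any side s, the inradius is s/2 and the circumradius is s√n/2, so the ratio is 1/√127 ≈ 0.0887357.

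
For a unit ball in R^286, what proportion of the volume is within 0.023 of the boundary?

Shell fraction = 1 - (1-0.023)^286 ≈ 0.998712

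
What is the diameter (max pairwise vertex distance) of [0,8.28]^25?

Diagonal = √25 · 8.28 = 41.4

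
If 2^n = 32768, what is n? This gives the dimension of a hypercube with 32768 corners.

Since 2^n = 32768, we have n = 15.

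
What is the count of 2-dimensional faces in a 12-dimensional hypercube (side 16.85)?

Choose 2 of 12 axes to span the face (C(12,2) = 66 ways), then fix each of the remaining 10 coordinates at one of its two extreme values (2^10 = 1024 ways): 66·1024 = 67584.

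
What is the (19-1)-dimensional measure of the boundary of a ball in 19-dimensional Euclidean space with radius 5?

The surface area of an n-ball is 2π^(n/2) r^(n-1) / Γ(n/2). For n=19, r=5: 156250000000000·π^9/1378377 ≈ 3.3791e+12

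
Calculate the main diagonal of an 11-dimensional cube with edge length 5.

The space diagonal of an n-cube of side s is s√n. Here 5·√11 ≈ 16.5831.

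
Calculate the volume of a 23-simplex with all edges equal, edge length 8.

Volume = 8^23 · √(24/2^23) / 23! ≈ 3.86221e-05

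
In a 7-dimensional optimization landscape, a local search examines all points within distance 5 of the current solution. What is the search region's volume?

V_7(5) = π^(7/2) · (5)^7 / Γ(7/2 + 1) = 250000·π^3/21 ≈ 369122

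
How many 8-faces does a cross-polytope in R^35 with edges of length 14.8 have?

Number of 8-faces = 2^(8+1) · C(35,8+1) = 512 · 70607460 = 36151019520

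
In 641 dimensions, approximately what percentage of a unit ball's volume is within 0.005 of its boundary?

1 - (1-0.005)^641 ≈ 0.959766 ≈ 95.98%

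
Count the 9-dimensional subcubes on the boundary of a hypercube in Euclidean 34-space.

An n-cube has C(n,k)·2^(n-k) k-faces. Here C(34,9)·2^25 = 52451256·33554432 = 1759972102766592.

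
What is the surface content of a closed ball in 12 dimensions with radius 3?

S = n·V_n(r)/r = 12·V_12(3)/3 (volume-to-surface relation), giving 59049·π^6/20 ≈ 2.83845e+06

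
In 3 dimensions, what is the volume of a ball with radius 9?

Volume = π^{3/2}·(9)^3/Γ(5/2) = 972·π ≈ 3053.63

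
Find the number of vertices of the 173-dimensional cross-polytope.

Number of vertices = 2n = 346.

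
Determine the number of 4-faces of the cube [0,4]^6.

Choose 4 of 6 axes to span the face (C(6,4) = 15 ways), then fix each of the remaining 2 coordinates at one of its two extreme values (2^2 = 4 ways): 15·4 = 60.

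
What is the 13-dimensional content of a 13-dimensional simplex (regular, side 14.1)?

V_13 = √(14) · 14.1^13 / (13! · 2^(13/2)) ≈ 5780.12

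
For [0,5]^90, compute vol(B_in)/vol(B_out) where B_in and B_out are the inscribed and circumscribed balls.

V_in/V_out = n^(-n/2) = 90^(-90/2) ≈ 1.14574e-88.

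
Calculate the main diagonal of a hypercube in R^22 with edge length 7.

The space diagonal of an n-cube of side s is s√n. Here 7·√22 ≈ 32.8329.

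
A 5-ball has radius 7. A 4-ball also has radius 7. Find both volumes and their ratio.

V_5(7) ≈ 88468.5. V_4(7) ≈ 11848.5. Ratio V_5/V_4 ≈ 7.467.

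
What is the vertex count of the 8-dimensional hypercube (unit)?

The 8-cube has 2^8 = 256 vertices.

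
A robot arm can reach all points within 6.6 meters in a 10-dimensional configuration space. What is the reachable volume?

Volume = π^{10/2}·(6.6)^10/Γ(6) ≈ 3.99952e+08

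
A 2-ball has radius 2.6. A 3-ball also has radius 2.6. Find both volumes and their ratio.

V_2(2.6) ≈ 21.2372. V_3(2.6) ≈ 73.6222. Ratio V_2/V_3 ≈ 0.2885.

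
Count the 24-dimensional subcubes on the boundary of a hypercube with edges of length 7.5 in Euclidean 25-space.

An n-cube has C(n,k)·2^(n-k) k-faces. Here C(25,24)·2^1 = 25·2 = 50.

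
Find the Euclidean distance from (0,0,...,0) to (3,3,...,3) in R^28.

||(3,3,...,3)|| = √(28)·3 ≈ 15.8745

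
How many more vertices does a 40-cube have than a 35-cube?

The 40-cube has 2^40 = 1099511627776 vertices. The 35-cube has 2^35 = 34359738368 vertices. Difference: 1099511627776 - 34359738368 = 1065151889408.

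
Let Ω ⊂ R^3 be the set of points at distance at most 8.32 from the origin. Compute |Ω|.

Volume = π^{3/2}·(8.32)^3/Γ(5/2) ≈ 2412.45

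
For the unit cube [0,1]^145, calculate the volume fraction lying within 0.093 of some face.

The inner cube has side 1-2·0.093 = 0.814 and volume (0.814)^145 ≈ 1.098e-13, so the shell holds 1 - 1.098e-13 of the volume.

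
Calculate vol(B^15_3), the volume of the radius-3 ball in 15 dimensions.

Volume = π^{15/2}·(3)^15/Γ(17/2) = 45349632·π^7/25025 ≈ 5.47329e+06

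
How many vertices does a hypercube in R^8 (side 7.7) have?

The 8-cube has 2^8 = 256 vertices.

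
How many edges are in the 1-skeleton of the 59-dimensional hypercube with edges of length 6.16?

Each of the 2^59 = 576460752303423488 vertices has degree 59; total edges = 59·2^59/2 = 17005592192950992896.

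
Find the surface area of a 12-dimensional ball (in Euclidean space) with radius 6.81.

|∂B_12(6.81)| ≈ 2.34081e+10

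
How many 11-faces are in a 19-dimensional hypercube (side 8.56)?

f_11(19-cube) = (19 choose 11) · 2^8 = 19348992.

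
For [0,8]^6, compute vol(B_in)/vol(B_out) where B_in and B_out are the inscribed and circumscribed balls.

V_in / V_out = (r_in/r_out)^6 = (1/√6)^6 = 6^(-6/2) ≈ 0.00462963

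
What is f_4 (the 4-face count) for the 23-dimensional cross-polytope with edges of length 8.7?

f_4(23-orthoplex) = 2^5 · (23 choose 5) = 1076768.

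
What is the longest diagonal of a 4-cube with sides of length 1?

d = √(1² + 1² + ... + 1²) [4 terms] = √(4·1²) = 1√4 = 2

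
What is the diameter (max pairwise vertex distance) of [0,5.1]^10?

||(5.1,5.1,...,5.1)|| = √(10)·5.1 ≈ 16.1276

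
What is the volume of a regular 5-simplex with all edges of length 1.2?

V = (1.2^5 / 5!) · √((5+1) / 2^5) ≈ 0.00897895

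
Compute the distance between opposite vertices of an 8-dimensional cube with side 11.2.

||(11.2,11.2,...,11.2)|| = √(8)·11.2 ≈ 31.6784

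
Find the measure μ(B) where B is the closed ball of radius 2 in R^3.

V = 32·π/3 ≈ 33.5103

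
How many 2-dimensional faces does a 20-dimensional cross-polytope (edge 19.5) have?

An n-cross-polytope has 2^(k+1)·C(n,k+1) k-faces. Here 2^3·C(20,3) = 8·1140 = 9120.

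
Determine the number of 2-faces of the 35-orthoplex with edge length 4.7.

Number of 2-faces = 2^(2+1) · C(35,2+1) = 8 · 6545 = 52360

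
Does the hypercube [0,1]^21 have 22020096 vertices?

False. The 21-cube has 2^21 = 2097152 vertices.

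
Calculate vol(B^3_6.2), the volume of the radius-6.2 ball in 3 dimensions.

The n-ball volume is π^(n/2)·r^n/Γ(n/2+1). With n=3, r=6.2: V ≈ 998.306.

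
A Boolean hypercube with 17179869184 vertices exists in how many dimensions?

Since 2^n = 17179869184, we have n = 34.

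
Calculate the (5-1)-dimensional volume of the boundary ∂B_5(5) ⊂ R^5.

|∂B_5(5)| = 5000·π^2/3 ≈ 16449.3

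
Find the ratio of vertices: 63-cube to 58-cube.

The 63-cube has 2^63 = 9223372036854775808 vertices. The 58-cube has 2^58 = 288230376151711744 vertices. Ratio: 9223372036854775808/288230376151711744 = 32.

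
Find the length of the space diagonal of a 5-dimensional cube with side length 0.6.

The space diagonal of an n-cube of side s is s√n. Here 0.6·√5 ≈ 1.34164.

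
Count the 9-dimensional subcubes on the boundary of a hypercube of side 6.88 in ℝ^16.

An n-cube has C(n,k)·2^(n-k) k-faces. Here C(16,9)·2^7 = 11440·128 = 1464320.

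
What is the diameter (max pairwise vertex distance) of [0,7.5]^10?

||(7.5,7.5,...,7.5)|| = √(10)·7.5 ≈ 23.7171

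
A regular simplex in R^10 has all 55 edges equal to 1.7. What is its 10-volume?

Volume = 1.7^10 · √(11/2^10) / 10! ≈ 5.75801e-06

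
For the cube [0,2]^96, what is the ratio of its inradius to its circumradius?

r_in / r_out = (2/2) / (2√96/2) = 1/√96 ≈ 0.102062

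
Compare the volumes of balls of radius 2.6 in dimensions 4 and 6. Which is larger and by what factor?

V_4(2.6) ≈ 225.509, V_6(2.6) ≈ 1596.39. The 6-ball is larger by a factor of 7.079.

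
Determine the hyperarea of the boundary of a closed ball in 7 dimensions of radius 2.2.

|∂B_7(2.2)| ≈ 3749.85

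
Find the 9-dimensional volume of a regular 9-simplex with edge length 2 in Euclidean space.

For a regular n-simplex with edge a, V = (a^n / n!)·√((n+1)/2^n). With a=2, n=9: V ≈ 0.000197184.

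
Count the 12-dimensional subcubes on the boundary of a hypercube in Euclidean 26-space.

Choose 12 of 26 axes to span the face (C(26,12) = 9657700 ways), then fix each of the remaining 14 coordinates at one of its two extreme values (2^14 = 16384 ways): 9657700·16384 = 158231756800.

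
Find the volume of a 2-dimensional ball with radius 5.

V_2(5) = π^(2/2) · (5)^2 / Γ(2/2 + 1) = 25·π ≈ 78.5398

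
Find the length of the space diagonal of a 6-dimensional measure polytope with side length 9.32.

||(9.32,9.32,...,9.32)|| = √(6)·9.32 ≈ 22.8292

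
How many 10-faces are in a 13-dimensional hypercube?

Choose 10 of 13 axes to span the face (C(13,10) = 286 ways), then fix each of the remaining 3 coordinates at one of its two extreme values (2^3 = 8 ways): 286·8 = 2288.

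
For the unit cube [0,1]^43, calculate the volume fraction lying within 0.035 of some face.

Shell fraction = 1 - (1-0.07)^43 ≈ 0.955867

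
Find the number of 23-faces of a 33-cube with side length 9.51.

Number of 23-faces = C(33,23) · 2^(33-23) = 92561040 · 1024 = 94782504960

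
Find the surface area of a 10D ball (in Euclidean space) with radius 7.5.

|∂B_10(7.5)| = 12814453125·π^5/2048 ≈ 1.91478e+09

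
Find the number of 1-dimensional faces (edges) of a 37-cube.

Number of 1-faces = C(37,1)·2^(37-1) = 37·68719476736 = 2542620639232.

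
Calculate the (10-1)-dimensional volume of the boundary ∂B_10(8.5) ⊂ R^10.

S = n·V_n(r)/r = 10·V_10(8.5)/8.5 (volume-to-surface relation), giving 118587876497·π^5/6144 ≈ 5.90661e+09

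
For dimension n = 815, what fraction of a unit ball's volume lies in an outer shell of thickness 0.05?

1 - (1-0.05)^815 ≈ 1 - 6.994e-19 ≈ 100.000000%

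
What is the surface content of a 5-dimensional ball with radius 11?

The surface area of an n-ball is 2π^(n/2) r^(n-1) / Γ(n/2). For n=5, r=11: 117128·π^2/3 ≈ 385336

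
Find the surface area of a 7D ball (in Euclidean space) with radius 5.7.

|∂B_7(5.7)| ≈ 1.1343e+06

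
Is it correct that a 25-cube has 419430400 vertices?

False. The 25-cube has 2^25 = 33554432 vertices.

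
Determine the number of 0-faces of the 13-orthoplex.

An n-cross-polytope has 2^(k+1)·C(n,k+1) k-faces. Here 2^1·C(13,1) = 2·13 = 26.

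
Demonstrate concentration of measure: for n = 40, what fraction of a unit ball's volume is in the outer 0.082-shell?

1 - (1-0.082)^40 ≈ 0.967363 ≈ 96.74%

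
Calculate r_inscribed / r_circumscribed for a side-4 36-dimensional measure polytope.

For an n-cube of any side s, the inradius is s/2 and the circumradius is s√n/2, so the ratio is 1/√36 ≈ 0.166667.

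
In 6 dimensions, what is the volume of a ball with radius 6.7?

V_6(6.7) = π^(6/2) · (6.7)^6 / Γ(6/2 + 1) ≈ 467463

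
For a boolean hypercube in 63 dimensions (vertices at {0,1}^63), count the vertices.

Number of vertices = 2^63 = 9223372036854775808.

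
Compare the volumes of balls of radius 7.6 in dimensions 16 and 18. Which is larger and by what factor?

V_16(7.6) ≈ 2.91539e+13, V_18(7.6) ≈ 5.87801e+14. The 18-ball is larger by a factor of 20.16.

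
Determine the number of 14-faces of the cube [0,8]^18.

f_14(18-cube) = (18 choose 14) · 2^4 = 48960.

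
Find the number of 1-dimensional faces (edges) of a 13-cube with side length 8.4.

Each of the 2^13 = 8192 vertices has degree 13; total edges = 13·2^13/2 = 53248.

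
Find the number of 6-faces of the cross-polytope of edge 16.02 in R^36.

Each 6-face is the convex hull of 7 vertices, one chosen as ±e_i from each of 7 distinct axes: 2^7·C(36,7) = 1068503040.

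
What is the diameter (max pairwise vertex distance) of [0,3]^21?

d = √(3² + 3² + ... + 3²) [21 terms] = √(21·3²) = 3√21 ≈ 13.7477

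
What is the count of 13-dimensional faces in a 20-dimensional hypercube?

f_13(20-cube) = (20 choose 13) · 2^7 = 9922560.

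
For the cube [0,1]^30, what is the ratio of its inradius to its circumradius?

Ratio = (s/2)/(s√30/2) = 30^(-1/2) ≈ 0.182574.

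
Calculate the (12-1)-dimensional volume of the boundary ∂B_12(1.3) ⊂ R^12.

S_12(1.3) = 2·π^(12/2)·(1.3)^11 / Γ(12/2) ≈ 287.161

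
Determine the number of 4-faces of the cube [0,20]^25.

Number of 4-faces = C(25,4) · 2^(25-4) = 12650 · 2097152 = 26528972800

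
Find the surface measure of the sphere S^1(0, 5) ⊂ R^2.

S = n·V_n(r)/r = 2·V_2(5)/5 (volume-to-surface relation), giving 2πr = 2π·5 ≈ 31.4159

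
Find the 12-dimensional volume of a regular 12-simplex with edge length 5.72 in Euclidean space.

For a regular n-simplex with edge a, V = (a^n / n!)·√((n+1)/2^n). With a=5.72, n=12: V ≈ 0.14428.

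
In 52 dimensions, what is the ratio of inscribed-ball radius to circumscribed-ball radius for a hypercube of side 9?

r_in / r_out = (9/2) / (9√52/2) = 1/√52 ≈ 0.138675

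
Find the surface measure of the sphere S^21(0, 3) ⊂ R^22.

S_22(3) = 2·π^(22/2)·(3)^21 / Γ(22/2) = 129140163·π^11/22400 ≈ 1.69614e+09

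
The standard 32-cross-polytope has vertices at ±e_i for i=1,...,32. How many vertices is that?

The 32-dimensional cross-polytope has 2n = 2·32 = 64 vertices.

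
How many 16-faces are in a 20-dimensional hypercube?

Choose 16 of 20 axes to span the face (C(20,16) = 4845 ways), then fix each of the remaining 4 coordinates at one of its two extreme values (2^4 = 16 ways): 4845·16 = 77520.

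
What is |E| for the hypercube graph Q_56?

An n-cube has n·2^(n-1) edges. With n = 56: 56·36028797018963968 = 2017612633061982208.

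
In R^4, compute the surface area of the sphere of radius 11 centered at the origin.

S_4(11) = 2·π^(4/2)·(11)^3 / Γ(4/2) = 2662·π^2 ≈ 26272.9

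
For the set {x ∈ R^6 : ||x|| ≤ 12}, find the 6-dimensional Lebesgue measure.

V_6(12) = π^(6/2) · (12)^6 / Γ(6/2 + 1) = 497664·π^3 ≈ 1.54307e+07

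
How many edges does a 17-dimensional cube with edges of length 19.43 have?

An n-cube has n·2^(n-1) edges. With n = 17: 17·65536 = 1114112.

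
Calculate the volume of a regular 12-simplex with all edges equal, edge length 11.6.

Volume = 11.6^12 · √(13/2^12) / 12! ≈ 698.153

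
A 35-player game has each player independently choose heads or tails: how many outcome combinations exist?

An n-cube has 2^n vertices; for n = 35 that is 2^35 = 34359738368.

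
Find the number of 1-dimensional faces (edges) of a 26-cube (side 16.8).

The 26-cube has n·2^(n-1) = 26·2^25 = 26·33554432 = 872415232 edges.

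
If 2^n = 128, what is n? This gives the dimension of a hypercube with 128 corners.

2^n = 128 ⇒ n = log_2(128) = 7.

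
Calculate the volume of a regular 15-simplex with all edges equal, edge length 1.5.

V_15 = √(16) · 1.5^15 / (15! · 2^(15/2)) ≈ 7.39953e-12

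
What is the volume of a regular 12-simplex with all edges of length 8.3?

For a regular n-simplex with edge a, V = (a^n / n!)·√((n+1)/2^n). With a=8.3, n=12: V ≈ 12.5716.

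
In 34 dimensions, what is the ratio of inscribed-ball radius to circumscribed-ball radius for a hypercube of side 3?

r_in = 3/2 (half the side); r_out = 3√34/2 (half the diagonal). Ratio = 1/√34 ≈ 0.171499.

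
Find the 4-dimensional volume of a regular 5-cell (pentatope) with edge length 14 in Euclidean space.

V_4 = √(5) · 14^4 / (4! · 2^(4/2)) ≈ 894.8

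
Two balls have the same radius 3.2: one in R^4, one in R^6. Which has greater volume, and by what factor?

V_4(3.2) ≈ 517.452, V_6(3.2) ≈ 5548.79. The 6-ball is larger by a factor of 10.72.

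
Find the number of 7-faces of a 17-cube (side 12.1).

f_7(17-cube) = (17 choose 7) · 2^10 = 19914752.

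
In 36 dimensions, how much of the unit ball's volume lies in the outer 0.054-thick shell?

V(inner)/V(outer) = ((1-0.054)/1)^36 ≈ 0.1355, so the shell fraction is 0.864456.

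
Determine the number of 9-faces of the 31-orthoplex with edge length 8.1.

Each 9-face is the convex hull of 10 vertices, one chosen as ±e_i from each of 10 distinct axes: 2^10·C(31,10) = 45416616960.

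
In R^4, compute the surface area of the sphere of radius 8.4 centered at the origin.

S_4(8.4) = 2·π^(4/2)·(8.4)^3 / Γ(4/2) ≈ 11699.5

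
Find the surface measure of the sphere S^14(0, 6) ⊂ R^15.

S = n·V_n(r)/r = 15·V_15(6)/6 (volume-to-surface relation), giving 743008370688·π^7/5005 ≈ 4.48372e+11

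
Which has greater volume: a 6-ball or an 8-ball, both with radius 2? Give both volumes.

V_6(2) ≈ 330.734. V_8(2) ≈ 1039.03. The 8-ball is larger.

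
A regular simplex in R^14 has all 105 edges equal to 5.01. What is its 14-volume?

For a regular n-simplex with edge a, V = (a^n / n!)·√((n+1)/2^n). With a=5.01, n=14: V ≈ 0.00217849.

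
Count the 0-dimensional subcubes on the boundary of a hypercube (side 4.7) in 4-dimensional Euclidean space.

Choose 0 of 4 axes to span the face (C(4,0) = 1 way), then fix each of the remaining 4 coordinates at one of its two extreme values (2^4 = 16 ways): 1·16 = 16.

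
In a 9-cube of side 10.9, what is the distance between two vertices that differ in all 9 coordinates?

The space diagonal of an n-cube of side s is s√n. Here 10.9·√9 = 32.7.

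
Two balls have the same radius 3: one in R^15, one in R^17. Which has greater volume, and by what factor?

V_15(3) ≈ 5.47329e+06, V_17(3) ≈ 1.82063e+07. The 17-ball is larger by a factor of 3.326.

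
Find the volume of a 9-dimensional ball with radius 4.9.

Volume = π^{9/2}·(4.9)^9/Γ(11/2) ≈ 5.37134e+06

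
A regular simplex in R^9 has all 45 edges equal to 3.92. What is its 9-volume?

V = (3.92^9 / 9!) · √((9+1) / 2^9) ≈ 0.0841737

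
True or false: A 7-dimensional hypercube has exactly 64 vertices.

False. The 7-cube has 2^7 = 128 vertices.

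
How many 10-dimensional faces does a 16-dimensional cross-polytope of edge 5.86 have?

Each 10-face is the convex hull of 11 vertices, one chosen as ±e_i from each of 11 distinct axes: 2^11·C(16,11) = 8945664.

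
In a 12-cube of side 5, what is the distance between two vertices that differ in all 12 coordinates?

||(5,5,...,5)|| = √(12)·5 ≈ 17.3205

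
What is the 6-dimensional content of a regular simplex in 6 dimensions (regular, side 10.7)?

V = (10.7^6 / 6!) · √((6+1) / 2^6) ≈ 689.333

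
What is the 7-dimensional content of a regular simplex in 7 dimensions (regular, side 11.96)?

Volume = 11.96^7 · √(8/2^7) / 7! ≈ 1736.31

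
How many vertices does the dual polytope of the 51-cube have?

The 51-dimensional cross-polytope has 2n = 2·51 = 102 vertices.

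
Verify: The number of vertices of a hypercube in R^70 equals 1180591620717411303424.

True. The 70-cube has 2^70 = 1180591620717411303424 vertices.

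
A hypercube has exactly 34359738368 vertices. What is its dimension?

n = log_2(34359738368) = 35.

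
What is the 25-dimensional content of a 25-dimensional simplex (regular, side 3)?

For a regular n-simplex with edge a, V = (a^n / n!)·√((n+1)/2^n). With a=3, n=25: V ≈ 4.80836e-17.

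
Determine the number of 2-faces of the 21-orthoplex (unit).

f_2(21-orthoplex) = 2^3 · (21 choose 3) = 10640.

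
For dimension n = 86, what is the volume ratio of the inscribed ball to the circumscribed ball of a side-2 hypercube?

V_in/V_out = n^(-n/2) = 86^(-86/2) ≈ 6.55491e-84.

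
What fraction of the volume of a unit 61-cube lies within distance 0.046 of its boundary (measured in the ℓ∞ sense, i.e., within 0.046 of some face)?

1 - (1 - 2·0.046)^61 = 1 - 0.908^61 ≈ 0.997225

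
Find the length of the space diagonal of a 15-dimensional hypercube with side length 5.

The space diagonal of an n-cube of side s is s√n. Here 5·√15 ≈ 19.3649.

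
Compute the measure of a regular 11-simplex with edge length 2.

For a regular n-simplex with edge a, V = (a^n / n!)·√((n+1)/2^n). With a=2, n=11: V ≈ 3.92735e-06.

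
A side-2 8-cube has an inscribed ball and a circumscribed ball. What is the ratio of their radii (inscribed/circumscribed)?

r_in = 2/2 (half the side); r_out = 2√8/2 (half the diagonal). Ratio = 1/√8 ≈ 0.353553.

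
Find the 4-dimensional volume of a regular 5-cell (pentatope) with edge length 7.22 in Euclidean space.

For a regular n-simplex with edge a, V = (a^n / n!)·√((n+1)/2^n). With a=7.22, n=4: V ≈ 63.294.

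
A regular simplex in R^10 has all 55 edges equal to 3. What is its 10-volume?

Volume = 3^10 · √(11/2^10) / 10! ≈ 0.00168654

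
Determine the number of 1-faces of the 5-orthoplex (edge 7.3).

f_1(5-orthoplex) = 2^2 · (5 choose 2) = 40.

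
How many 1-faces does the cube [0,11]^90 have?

An n-cube has n·2^(n-1) edges. With n = 90: 90·618970019642690137449562112 = 55707301767842112370460590080.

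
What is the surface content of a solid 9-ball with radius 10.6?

S = n·V_n(r)/r = 9·V_9(10.6)/10.6 (volume-to-surface relation), giving 4.73159e+09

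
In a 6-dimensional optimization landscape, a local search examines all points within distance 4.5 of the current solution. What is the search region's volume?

V_6(4.5) = π^(6/2) · (4.5)^6 / Γ(6/2 + 1) = 177147·π^3/128 ≈ 42911.5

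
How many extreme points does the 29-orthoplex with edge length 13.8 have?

An n-cross-polytope has 2n vertices; here n = 29, giving 58.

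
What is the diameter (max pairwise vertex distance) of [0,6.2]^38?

The space diagonal of an n-cube of side s is s√n. Here 6.2·√38 ≈ 38.2194.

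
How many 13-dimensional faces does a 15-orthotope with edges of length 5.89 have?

Choose 13 of 15 axes to span the face (C(15,13) = 105 ways), then fix each of the remaining 2 coordinates at one of its two extreme values (2^2 = 4 ways): 105·4 = 420.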